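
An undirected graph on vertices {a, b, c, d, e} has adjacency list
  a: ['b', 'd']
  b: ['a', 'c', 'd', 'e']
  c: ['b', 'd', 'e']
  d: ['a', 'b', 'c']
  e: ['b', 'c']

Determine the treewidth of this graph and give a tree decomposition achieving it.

Treewidth 2.
Bags: B1 = {b, c, d}  B2 = {b, c, e}  B3 = {a, b, d}
Tree: B1–B2, B1–B3

Each bag holds 3 vertices, so the decomposition has width 2, which upper-bounds the treewidth. For the lower bound, the 3 vertices {b, c, d} are pairwise adjacent, and any tree decomposition puts a clique entirely inside one bag — forcing width ≥ 2. The upper and lower bounds meet at 2, so that is the treewidth.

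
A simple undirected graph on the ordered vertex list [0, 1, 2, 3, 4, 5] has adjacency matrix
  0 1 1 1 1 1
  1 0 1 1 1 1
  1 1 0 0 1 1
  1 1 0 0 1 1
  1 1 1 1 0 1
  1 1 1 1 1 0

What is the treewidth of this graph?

4

A width-4 tree decomposition is:
Bags: B1 = {0, 1, 3, 4, 5}  B2 = {0, 1, 2, 4, 5}
Tree: B1–B2
Each bag holds 5 vertices, so the decomposition has width 4, which upper-bounds the treewidth. On the other hand G contains the 5-clique {0, 1, 2, 4, 5}. A clique must lie in a single bag of any decomposition, so no decomposition can have width below 4. Hence tw(G) = 4 exactly.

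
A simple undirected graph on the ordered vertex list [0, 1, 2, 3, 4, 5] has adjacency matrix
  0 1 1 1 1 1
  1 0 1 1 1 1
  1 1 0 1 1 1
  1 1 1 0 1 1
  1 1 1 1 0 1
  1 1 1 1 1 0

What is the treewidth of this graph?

5

A width-5 tree decomposition is:
Bags: B1 = {0, 1, 2, 3, 4, 5}
Tree: (single bag)
A single bag containing all 6 vertices is trivially a valid decomposition of width 5. Conversely, {0, 1, 2, 3, 4, 5} is a clique of size 6, and the vertices of any clique must share a bag in every tree decomposition; so some bag has ≥ 6 vertices and tw(G) ≥ 5. Therefore the treewidth is 5.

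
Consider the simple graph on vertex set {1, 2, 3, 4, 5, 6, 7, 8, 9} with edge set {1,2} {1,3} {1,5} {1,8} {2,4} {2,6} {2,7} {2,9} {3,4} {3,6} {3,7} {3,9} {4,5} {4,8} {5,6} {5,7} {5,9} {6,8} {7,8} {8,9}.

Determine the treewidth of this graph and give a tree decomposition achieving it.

Treewidth 4.
One such decomposition:
Bags: B1 = {2, 3, 5, 8, 9}  B2 = {2, 3, 5, 6, 8}  B3 = {2, 3, 5, 7, 8}  B4 = {2, 3, 4, 5, 8}  B5 = {1, 2, 3, 5, 8}
Tree: B1–B2, B2–B3, B3–B4, B4–B5

Each bag holds 5 vertices, so the decomposition has width 4, which upper-bounds the treewidth. For the lower bound: the 5 vertex sets {3,9}, {2,6}, {5,7}, {8}, {4} are disjoint, each induces a connected subgraph, and every pair is joined by at least one edge of G. Contracting each set to a single vertex therefore yields K_{5} as a minor, and since treewidth is minor-monotone, tw(G) ≥ tw(K_{5}) = 4. The upper and lower bounds meet at 4, so that is the treewidth.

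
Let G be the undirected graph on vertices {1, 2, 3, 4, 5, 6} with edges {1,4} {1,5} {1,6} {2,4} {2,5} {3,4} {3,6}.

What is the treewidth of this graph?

2

A width-2 tree decomposition is:
Bags: B1 = {1, 2, 5}  B2 = {1, 2, 4}  B3 = {1, 4, 6}  B4 = {3, 4, 6}
Tree: B1–B2, B2–B3, B3–B4
The largest bag has 3 vertices, giving width 2; this decomposition certifies tw(G) ≤ 2. The edges 5–2–4–1–5 form a cycle, so G is not a tree and its treewidth is at least 2. Therefore the treewidth is 2.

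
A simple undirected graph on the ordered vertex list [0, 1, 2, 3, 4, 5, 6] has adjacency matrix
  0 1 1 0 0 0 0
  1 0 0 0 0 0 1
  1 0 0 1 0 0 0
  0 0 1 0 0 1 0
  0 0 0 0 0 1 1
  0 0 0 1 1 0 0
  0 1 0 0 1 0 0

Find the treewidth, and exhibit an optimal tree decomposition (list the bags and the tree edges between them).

Every bag has size at most 3, so the width is 3 − 1 = 2 and tw(G) ≤ 2. The edges 5–3–2–0–1–6–4–5 form a cycle, so G is not a tree and its treewidth is at least 2. Combining the bounds, tw(G) = 2.

Treewidth 2.
One such decomposition:
Bags: B1 = {2, 3, 5}  B2 = {0, 2, 5}  B3 = {0, 1, 5}  B4 = {1, 5, 6}  B5 = {4, 5, 6}
Tree: B1–B2, B2–B3, B3–B4, B4–B5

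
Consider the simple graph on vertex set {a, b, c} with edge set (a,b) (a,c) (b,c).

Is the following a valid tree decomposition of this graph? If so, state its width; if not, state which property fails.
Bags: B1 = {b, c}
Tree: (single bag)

No — vertex a appears in no bag.

A tree decomposition must satisfy three properties: every vertex lies in some bag; for every edge, both endpoints lie together in some bag; and for every vertex, the bags containing it form a connected subtree. Here vertex a appears in no bag, so the decomposition is invalid.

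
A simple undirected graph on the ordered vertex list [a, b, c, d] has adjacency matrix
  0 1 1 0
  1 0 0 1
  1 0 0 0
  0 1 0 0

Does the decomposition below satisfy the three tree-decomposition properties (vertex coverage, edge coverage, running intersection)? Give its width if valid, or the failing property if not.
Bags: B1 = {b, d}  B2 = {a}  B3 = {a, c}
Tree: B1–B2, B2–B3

No — edge (b,a) lies in no bag.

A tree decomposition must satisfy three properties: every vertex lies in some bag; for every edge, both endpoints lie together in some bag; and for every vertex, the bags containing it form a connected subtree. Here edge (b,a) lies in no bag, so the decomposition is invalid.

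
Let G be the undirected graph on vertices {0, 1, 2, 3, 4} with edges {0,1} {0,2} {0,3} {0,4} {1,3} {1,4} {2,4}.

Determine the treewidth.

2

A width-2 tree decomposition is:
Bags: B1 = {0, 1, 4}  B2 = {0, 1, 3}  B3 = {0, 2, 4}
Tree: B1–B2, B1–B3
The largest bag has 3 vertices, giving width 2; this decomposition certifies tw(G) ≤ 2. For the lower bound, the 3 vertices {0, 1, 3} are pairwise adjacent, and any tree decomposition puts a clique entirely inside one bag — forcing width ≥ 2. Hence tw(G) = 2 exactly.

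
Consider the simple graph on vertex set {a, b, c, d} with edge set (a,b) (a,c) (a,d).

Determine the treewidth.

1

A width-1 tree decomposition is:
Bags: B1 = {a, d}  B2 = {a, c}  B3 = {a, b}
Tree: B1–B2, B2–B3
Each bag holds 2 vertices, so the decomposition has width 1, which upper-bounds the treewidth. Since G has at least one edge (e.g. a–d), it is not an edgeless graph, so tw(G) ≥ 1. The upper and lower bounds meet at 1, so that is the treewidth.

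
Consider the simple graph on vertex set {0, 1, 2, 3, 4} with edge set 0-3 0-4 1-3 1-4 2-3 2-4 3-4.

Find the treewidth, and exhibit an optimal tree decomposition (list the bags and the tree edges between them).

Treewidth 2.
Bags: B1 = {1, 3, 4}  B2 = {0, 3, 4}  B3 = {2, 3, 4}
Tree: B1–B2, B2–B3

Each bag holds 3 vertices, so the decomposition has width 2, which upper-bounds the treewidth. Conversely, {0, 3, 4} is a clique of size 3, and the vertices of any clique must share a bag in every tree decomposition; so some bag has ≥ 3 vertices and tw(G) ≥ 2. Combining the bounds, tw(G) = 2.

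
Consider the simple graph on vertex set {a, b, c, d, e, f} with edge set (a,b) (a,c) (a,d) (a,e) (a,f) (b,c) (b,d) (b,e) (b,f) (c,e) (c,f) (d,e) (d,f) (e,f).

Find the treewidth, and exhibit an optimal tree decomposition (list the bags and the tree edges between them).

Treewidth 4.
One optimal decomposition is:
Bags: B1 = {a, b, d, e, f}  B2 = {a, b, c, e, f}
Tree: B1–B2

Every bag has size at most 5, so the width is 5 − 1 = 4 and tw(G) ≤ 4. Conversely, {a, b, d, e, f} is a clique of size 5, and the vertices of any clique must share a bag in every tree decomposition; so some bag has ≥ 5 vertices and tw(G) ≥ 4. The upper and lower bounds meet at 4, so that is the treewidth.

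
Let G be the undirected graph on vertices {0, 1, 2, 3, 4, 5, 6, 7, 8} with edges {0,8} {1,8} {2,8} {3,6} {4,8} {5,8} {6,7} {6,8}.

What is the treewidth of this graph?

A width-1 tree decomposition is:
Bags: B1 = {2, 8}  B2 = {5, 8}  B3 = {1, 8}  B4 = {4, 8}  B5 = {6, 8}  B6 = {3, 6}  B7 = {6, 7}  B8 = {0, 8}
Tree: B1–B2, B2–B3, B1–B4, B2–B5, B5–B6, B5–B7, B2–B8
Each bag holds 2 vertices, so the decomposition has width 1, which upper-bounds the treewidth. G has an edge, so its treewidth is at least 1. Hence tw(G) = 1 exactly.

1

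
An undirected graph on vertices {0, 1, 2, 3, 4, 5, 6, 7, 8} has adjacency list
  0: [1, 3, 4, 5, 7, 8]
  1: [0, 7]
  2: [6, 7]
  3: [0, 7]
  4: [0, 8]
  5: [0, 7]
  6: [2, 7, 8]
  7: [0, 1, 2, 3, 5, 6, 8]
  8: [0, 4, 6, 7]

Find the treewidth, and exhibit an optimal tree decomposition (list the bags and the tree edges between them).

Each bag holds 3 vertices, so the decomposition has width 2, which upper-bounds the treewidth. On the other hand G contains the 3-clique {0, 4, 8}. A clique must lie in a single bag of any decomposition, so no decomposition can have width below 2. Therefore the treewidth is 2.

Treewidth 2.
Bags: B1 = {6, 7, 8}  B2 = {0, 7, 8}  B3 = {0, 3, 7}  B4 = {2, 6, 7}  B5 = {0, 4, 8}  B6 = {0, 5, 7}  B7 = {0, 1, 7}
Tree: B1–B2, B2–B3, B1–B4, B2–B5, B2–B6, B6–B7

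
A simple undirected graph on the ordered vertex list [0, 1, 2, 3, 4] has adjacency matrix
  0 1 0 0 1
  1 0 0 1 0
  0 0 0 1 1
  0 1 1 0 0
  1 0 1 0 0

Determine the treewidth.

A width-2 tree decomposition is:
Bags: B1 = {0, 1, 4}  B2 = {1, 3, 4}  B3 = {2, 3, 4}
Tree: B1–B2, B2–B3
The largest bag has 3 vertices, giving width 2; this decomposition certifies tw(G) ≤ 2. For the lower bound, G contains the cycle 4–0–1–3–2–4, so G is not a forest; only forests have treewidth ≤ 1, hence tw(G) ≥ 2. Combining the bounds, tw(G) = 2.

2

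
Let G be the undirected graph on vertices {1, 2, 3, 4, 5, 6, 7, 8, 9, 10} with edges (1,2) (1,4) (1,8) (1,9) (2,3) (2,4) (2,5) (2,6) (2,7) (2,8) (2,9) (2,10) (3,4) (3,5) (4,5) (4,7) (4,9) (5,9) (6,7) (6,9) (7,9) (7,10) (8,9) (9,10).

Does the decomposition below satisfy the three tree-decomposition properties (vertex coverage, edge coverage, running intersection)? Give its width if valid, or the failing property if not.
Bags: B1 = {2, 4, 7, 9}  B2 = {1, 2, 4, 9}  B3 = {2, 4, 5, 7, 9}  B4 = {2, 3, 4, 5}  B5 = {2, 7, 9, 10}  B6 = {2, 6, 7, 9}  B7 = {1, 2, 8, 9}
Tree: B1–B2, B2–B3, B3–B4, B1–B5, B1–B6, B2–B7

No — bags containing vertex 7 are not connected in the tree.

A tree decomposition must satisfy three properties: every vertex lies in some bag; for every edge, both endpoints lie together in some bag; and for every vertex, the bags containing it form a connected subtree. Here bags containing vertex 7 are not connected in the tree, so the decomposition is invalid.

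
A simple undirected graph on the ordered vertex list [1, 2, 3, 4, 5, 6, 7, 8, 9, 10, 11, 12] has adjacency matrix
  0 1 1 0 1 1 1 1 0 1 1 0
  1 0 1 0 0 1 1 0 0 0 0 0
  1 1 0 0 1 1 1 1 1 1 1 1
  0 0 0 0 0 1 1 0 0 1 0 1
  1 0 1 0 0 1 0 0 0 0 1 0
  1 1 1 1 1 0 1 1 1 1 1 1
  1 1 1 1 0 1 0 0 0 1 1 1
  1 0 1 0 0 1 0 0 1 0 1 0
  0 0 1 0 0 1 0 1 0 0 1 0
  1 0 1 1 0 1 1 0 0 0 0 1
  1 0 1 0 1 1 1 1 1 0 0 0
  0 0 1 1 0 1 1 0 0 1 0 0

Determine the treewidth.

4

A width-4 tree decomposition is:
Bags: B1 = {1, 3, 6, 7, 11}  B2 = {1, 3, 5, 6, 11}  B3 = {1, 2, 3, 6, 7}  B4 = {1, 3, 6, 7, 10}  B5 = {1, 3, 6, 8, 11}  B6 = {3, 6, 7, 10, 12}  B7 = {4, 6, 7, 10, 12}  B8 = {3, 6, 8, 9, 11}
Tree: B1–B2, B1–B3, B1–B4, B1–B5, B4–B6, B6–B7, B5–B8
The largest bag has 5 vertices, giving width 4; this decomposition certifies tw(G) ≤ 4. For the lower bound, the 5 vertices {1, 3, 6, 8, 11} are pairwise adjacent, and any tree decomposition puts a clique entirely inside one bag — forcing width ≥ 4. Therefore the treewidth is 4.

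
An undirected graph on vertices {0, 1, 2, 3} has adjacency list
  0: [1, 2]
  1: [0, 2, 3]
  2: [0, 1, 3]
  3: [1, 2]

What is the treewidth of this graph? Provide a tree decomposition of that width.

Treewidth 2.
Bags: B1 = {0, 1, 2}  B2 = {1, 2, 3}
Tree: B1–B2

The largest bag has 3 vertices, giving width 2; this decomposition certifies tw(G) ≤ 2. Conversely, {0, 1, 2} is a clique of size 3, and the vertices of any clique must share a bag in every tree decomposition; so some bag has ≥ 3 vertices and tw(G) ≥ 2. The upper and lower bounds meet at 2, so that is the treewidth.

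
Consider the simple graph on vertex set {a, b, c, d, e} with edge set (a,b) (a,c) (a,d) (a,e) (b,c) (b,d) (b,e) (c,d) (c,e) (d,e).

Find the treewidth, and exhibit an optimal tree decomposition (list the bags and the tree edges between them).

Treewidth 4.
Bags: B1 = {a, b, c, d, e}
Tree: (single bag)

A single bag containing all 5 vertices is trivially a valid decomposition of width 4. On the other hand G contains the 5-clique {a, b, c, d, e}. A clique must lie in a single bag of any decomposition, so no decomposition can have width below 4. The upper and lower bounds meet at 4, so that is the treewidth.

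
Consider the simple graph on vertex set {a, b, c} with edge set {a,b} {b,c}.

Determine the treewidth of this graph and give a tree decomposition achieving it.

Treewidth 1.
One such decomposition:
Bags: B1 = {b, c}  B2 = {a, b}
Tree: B1–B2

The largest bag has 2 vertices, giving width 1; this decomposition certifies tw(G) ≤ 1. G has an edge, so its treewidth is at least 1. The upper and lower bounds meet at 1, so that is the treewidth.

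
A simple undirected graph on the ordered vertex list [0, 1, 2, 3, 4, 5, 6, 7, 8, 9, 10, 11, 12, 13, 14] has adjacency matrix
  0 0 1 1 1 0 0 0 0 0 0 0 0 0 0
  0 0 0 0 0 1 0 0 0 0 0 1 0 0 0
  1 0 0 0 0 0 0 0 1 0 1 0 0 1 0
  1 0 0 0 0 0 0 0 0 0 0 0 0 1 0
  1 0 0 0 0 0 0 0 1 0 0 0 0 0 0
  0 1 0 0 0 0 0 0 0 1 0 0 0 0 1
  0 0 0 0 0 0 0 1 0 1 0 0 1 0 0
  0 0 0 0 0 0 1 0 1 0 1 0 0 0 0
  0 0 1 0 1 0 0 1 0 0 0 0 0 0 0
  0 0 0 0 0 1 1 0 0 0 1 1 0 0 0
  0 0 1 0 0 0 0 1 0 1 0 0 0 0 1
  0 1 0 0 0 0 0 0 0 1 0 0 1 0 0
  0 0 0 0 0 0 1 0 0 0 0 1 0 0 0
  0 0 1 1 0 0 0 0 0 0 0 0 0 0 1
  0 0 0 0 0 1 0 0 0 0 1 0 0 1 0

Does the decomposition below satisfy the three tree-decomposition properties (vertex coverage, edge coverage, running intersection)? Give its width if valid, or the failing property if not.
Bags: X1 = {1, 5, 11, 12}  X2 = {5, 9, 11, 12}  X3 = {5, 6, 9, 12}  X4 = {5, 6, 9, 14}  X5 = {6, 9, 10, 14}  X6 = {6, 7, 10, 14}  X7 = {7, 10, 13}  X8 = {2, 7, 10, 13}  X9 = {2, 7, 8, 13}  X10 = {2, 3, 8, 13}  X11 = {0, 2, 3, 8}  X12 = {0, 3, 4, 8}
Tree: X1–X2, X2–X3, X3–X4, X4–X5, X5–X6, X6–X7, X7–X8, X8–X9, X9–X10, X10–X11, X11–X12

No — edge (14,13) lies in no bag.

A tree decomposition must satisfy three properties: every vertex lies in some bag; for every edge, both endpoints lie together in some bag; and for every vertex, the bags containing it form a connected subtree. Here edge (14,13) lies in no bag, so the decomposition is invalid.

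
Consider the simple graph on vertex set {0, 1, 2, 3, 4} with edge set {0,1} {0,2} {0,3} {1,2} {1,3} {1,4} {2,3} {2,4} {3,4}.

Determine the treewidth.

A width-3 tree decomposition is:
Bags: B1 = {1, 2, 3, 4}  B2 = {0, 1, 2, 3}
Tree: B1–B2
The largest bag has 4 vertices, giving width 3; this decomposition certifies tw(G) ≤ 3. Conversely, {0, 1, 2, 3} is a clique of size 4, and the vertices of any clique must share a bag in every tree decomposition; so some bag has ≥ 4 vertices and tw(G) ≥ 3. Hence tw(G) = 3 exactly.

3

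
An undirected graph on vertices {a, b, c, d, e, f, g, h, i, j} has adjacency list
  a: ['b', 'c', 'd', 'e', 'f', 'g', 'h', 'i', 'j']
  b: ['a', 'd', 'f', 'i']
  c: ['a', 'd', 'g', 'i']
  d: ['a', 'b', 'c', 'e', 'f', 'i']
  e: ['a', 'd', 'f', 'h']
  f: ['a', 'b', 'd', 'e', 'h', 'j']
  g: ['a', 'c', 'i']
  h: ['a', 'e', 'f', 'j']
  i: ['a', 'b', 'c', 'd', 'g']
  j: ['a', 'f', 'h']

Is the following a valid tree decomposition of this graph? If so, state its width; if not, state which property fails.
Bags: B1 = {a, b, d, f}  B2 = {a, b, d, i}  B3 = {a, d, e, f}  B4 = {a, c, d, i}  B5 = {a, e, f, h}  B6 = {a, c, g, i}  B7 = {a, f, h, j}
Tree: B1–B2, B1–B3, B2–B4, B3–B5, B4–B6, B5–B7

Yes; width 3.

Every vertex of G appears in some bag (union = {a, b, c, d, e, f, g, h, i, j}); every edge is covered by a bag; and for each vertex v the set of bags containing v is connected in the bag tree. The decomposition is therefore valid. The largest bag has 4 vertices, so the width is 3.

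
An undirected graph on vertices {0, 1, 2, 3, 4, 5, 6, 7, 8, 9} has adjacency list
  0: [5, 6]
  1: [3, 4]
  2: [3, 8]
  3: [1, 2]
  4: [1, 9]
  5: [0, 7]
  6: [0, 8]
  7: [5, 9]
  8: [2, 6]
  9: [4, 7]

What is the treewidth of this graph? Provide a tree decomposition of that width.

Treewidth 2.
One such decomposition:
Bags: B1 = {5, 7, 9}  B2 = {4, 5, 9}  B3 = {1, 4, 5}  B4 = {1, 3, 5}  B5 = {2, 3, 5}  B6 = {2, 5, 8}  B7 = {5, 6, 8}  B8 = {0, 5, 6}
Tree: B1–B2, B2–B3, B3–B4, B4–B5, B5–B6, B6–B7, B7–B8

Each bag holds 3 vertices, so the decomposition has width 2, which upper-bounds the treewidth. The edges 5–7–9–4–1–3–2–8–6–0–5 form a cycle, so G is not a tree and its treewidth is at least 2. Therefore the treewidth is 2.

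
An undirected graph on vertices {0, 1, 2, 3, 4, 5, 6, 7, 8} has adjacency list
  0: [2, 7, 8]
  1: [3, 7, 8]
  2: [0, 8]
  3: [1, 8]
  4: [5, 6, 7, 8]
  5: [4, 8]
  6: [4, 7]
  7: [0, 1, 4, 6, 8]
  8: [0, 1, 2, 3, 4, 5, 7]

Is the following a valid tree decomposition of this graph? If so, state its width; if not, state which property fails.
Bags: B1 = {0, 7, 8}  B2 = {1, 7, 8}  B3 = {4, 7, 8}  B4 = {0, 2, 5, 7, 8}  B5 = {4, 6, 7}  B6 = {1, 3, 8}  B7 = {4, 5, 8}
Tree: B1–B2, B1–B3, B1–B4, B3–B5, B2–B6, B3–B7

A tree decomposition must satisfy three properties: every vertex lies in some bag; for every edge, both endpoints lie together in some bag; and for every vertex, the bags containing it form a connected subtree. Here bags containing vertex 5 are not connected in the tree, so the decomposition is invalid.

No — bags containing vertex 5 are not connected in the tree.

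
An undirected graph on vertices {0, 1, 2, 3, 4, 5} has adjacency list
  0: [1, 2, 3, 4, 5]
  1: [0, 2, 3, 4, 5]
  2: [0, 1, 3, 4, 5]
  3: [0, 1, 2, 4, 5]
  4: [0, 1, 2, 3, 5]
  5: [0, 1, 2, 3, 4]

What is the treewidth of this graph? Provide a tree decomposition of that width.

A single bag containing all 6 vertices is trivially a valid decomposition of width 5. On the other hand G contains the 6-clique {0, 1, 2, 3, 4, 5}. A clique must lie in a single bag of any decomposition, so no decomposition can have width below 5. Combining the bounds, tw(G) = 5.

Treewidth 5.
Bags: B1 = {0, 1, 2, 3, 4, 5}
Tree: (single bag)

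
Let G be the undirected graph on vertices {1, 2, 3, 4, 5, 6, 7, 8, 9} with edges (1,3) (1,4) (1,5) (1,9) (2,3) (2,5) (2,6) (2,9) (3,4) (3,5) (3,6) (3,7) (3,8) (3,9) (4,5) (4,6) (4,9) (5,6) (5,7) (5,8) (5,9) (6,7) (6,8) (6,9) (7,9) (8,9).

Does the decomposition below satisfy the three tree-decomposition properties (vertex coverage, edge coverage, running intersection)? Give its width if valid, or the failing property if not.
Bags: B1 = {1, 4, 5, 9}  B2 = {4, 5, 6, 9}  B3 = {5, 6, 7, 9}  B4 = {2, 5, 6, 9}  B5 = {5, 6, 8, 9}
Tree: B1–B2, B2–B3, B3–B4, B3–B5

No — vertex 3 appears in no bag.

A tree decomposition must satisfy three properties: every vertex lies in some bag; for every edge, both endpoints lie together in some bag; and for every vertex, the bags containing it form a connected subtree. Here vertex 3 appears in no bag, so the decomposition is invalid.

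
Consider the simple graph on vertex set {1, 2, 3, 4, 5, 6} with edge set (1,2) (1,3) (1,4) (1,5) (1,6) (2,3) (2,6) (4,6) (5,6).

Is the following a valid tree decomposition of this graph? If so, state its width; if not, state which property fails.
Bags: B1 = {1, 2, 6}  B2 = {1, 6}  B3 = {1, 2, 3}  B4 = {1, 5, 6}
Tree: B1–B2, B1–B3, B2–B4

A tree decomposition must satisfy three properties: every vertex lies in some bag; for every edge, both endpoints lie together in some bag; and for every vertex, the bags containing it form a connected subtree. Here vertex 4 appears in no bag, so the decomposition is invalid.

No — vertex 4 appears in no bag.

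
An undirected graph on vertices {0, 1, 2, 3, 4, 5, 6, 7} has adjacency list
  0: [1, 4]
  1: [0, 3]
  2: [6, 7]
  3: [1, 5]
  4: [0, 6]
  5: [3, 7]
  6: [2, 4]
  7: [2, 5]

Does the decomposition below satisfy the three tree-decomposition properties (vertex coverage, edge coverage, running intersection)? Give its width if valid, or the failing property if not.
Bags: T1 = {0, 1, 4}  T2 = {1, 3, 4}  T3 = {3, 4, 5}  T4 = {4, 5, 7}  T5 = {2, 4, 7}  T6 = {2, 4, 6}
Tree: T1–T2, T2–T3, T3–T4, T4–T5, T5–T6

Yes; width 2.

Every vertex of G appears in some bag (union = {0, 1, 2, 3, 4, 5, 6, 7}); every edge is covered by a bag; and for each vertex v the set of bags containing v is connected in the bag tree. The decomposition is therefore valid. The largest bag has 3 vertices, so the width is 2.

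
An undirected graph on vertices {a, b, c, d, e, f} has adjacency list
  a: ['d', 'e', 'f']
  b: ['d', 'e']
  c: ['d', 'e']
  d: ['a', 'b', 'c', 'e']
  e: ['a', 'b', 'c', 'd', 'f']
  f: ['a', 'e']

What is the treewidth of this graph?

A width-2 tree decomposition is:
Bags: B1 = {a, d, e}  B2 = {a, e, f}  B3 = {c, d, e}  B4 = {b, d, e}
Tree: B1–B2, B1–B3, B3–B4
The largest bag has 3 vertices, giving width 2; this decomposition certifies tw(G) ≤ 2. On the other hand G contains the 3-clique {c, d, e}. A clique must lie in a single bag of any decomposition, so no decomposition can have width below 2. Therefore the treewidth is 2.

2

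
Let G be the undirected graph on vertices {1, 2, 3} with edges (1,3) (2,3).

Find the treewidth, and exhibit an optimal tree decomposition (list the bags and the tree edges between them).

Each bag holds 2 vertices, so the decomposition has width 1, which upper-bounds the treewidth. Since G has at least one edge (e.g. 3–2), it is not an edgeless graph, so tw(G) ≥ 1. Combining the bounds, tw(G) = 1.

Treewidth 1.
Bags: B1 = {2, 3}  B2 = {1, 3}
Tree: B1–B2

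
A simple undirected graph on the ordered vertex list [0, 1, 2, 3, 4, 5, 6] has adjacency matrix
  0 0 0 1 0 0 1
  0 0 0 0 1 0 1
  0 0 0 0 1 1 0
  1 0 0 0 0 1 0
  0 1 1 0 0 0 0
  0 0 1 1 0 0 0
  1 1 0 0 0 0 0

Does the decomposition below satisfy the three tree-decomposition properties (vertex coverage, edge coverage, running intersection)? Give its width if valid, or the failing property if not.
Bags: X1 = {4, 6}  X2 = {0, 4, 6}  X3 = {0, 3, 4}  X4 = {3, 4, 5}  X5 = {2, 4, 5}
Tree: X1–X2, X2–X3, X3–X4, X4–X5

No — vertex 1 appears in no bag.

A tree decomposition must satisfy three properties: every vertex lies in some bag; for every edge, both endpoints lie together in some bag; and for every vertex, the bags containing it form a connected subtree. Here vertex 1 appears in no bag, so the decomposition is invalid.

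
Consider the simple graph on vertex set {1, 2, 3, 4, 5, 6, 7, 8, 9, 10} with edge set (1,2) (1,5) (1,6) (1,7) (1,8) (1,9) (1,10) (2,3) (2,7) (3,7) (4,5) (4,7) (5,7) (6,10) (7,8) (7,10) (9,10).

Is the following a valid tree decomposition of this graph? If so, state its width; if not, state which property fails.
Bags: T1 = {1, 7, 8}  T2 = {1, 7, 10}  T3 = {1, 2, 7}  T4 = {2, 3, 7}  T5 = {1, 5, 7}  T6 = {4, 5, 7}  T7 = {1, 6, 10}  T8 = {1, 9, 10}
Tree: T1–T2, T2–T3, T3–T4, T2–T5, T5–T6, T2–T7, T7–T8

Every vertex of G appears in some bag (union = {1, 2, 3, 4, 5, 6, 7, 8, 9, 10}); every edge is covered by a bag; and for each vertex v the set of bags containing v is connected in the bag tree. The decomposition is therefore valid. The largest bag has 3 vertices, so the width is 2.

Yes; width 2.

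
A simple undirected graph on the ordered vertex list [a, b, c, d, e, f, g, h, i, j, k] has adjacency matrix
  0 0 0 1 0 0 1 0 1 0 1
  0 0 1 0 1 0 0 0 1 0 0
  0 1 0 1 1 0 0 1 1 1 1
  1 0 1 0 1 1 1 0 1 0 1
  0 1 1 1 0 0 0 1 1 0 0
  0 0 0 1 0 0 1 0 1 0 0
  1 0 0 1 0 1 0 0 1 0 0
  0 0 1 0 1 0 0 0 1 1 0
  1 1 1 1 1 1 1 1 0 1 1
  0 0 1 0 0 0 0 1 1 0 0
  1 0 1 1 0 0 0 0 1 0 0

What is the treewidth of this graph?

3

A width-3 tree decomposition is:
Bags: B1 = {b, c, e, i}  B2 = {c, e, h, i}  B3 = {c, h, i, j}  B4 = {c, d, e, i}  B5 = {c, d, i, k}  B6 = {a, d, i, k}  B7 = {a, d, g, i}  B8 = {d, f, g, i}
Tree: B1–B2, B2–B3, B1–B4, B4–B5, B5–B6, B6–B7, B7–B8
Each bag holds 4 vertices, so the decomposition has width 3, which upper-bounds the treewidth. For the lower bound, the 4 vertices {d, f, g, i} are pairwise adjacent, and any tree decomposition puts a clique entirely inside one bag — forcing width ≥ 3. Therefore the treewidth is 3.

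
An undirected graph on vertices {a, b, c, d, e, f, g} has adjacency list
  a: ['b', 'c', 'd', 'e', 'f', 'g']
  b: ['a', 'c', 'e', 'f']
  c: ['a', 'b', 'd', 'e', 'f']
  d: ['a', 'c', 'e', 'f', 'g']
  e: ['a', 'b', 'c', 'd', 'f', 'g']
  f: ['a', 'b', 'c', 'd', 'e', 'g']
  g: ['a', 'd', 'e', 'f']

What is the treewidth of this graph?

4

A width-4 tree decomposition is:
Bags: B1 = {a, b, c, e, f}  B2 = {a, c, d, e, f}  B3 = {a, d, e, f, g}
Tree: B1–B2, B2–B3
Every bag has size at most 5, so the width is 5 − 1 = 4 and tw(G) ≤ 4. For the lower bound, the 5 vertices {a, d, e, f, g} are pairwise adjacent, and any tree decomposition puts a clique entirely inside one bag — forcing width ≥ 4. Therefore the treewidth is 4.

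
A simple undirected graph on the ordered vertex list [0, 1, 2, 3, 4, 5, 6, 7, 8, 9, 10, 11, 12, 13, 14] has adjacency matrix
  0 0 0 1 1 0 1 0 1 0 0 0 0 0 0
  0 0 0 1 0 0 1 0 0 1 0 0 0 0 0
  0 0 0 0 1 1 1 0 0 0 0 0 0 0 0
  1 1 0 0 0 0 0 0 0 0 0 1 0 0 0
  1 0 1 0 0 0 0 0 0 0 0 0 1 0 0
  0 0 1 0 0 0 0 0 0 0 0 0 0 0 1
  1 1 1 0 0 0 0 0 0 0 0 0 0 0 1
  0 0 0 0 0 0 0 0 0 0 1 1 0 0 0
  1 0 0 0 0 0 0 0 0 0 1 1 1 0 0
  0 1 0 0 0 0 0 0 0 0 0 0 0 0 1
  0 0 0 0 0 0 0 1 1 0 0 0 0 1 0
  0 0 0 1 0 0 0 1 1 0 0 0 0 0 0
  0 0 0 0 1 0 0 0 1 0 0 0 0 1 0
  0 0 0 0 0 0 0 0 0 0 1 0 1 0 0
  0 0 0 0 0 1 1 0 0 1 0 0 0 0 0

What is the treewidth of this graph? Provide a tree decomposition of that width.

Each bag holds 4 vertices, so the decomposition has width 3, which upper-bounds the treewidth. For the lower bound: the 4 vertex sets {7,10,13}, {11}, {8}, {0,3,4,12} are disjoint, each induces a connected subgraph, and every pair is joined by at least one edge of G. Contracting each set to a single vertex therefore yields K_{4} as a minor, and since treewidth is minor-monotone, tw(G) ≥ tw(K_{4}) = 3. Therefore the treewidth is 3.

Treewidth 3.
One optimal decomposition is:
Bags: B1 = {7, 10, 11, 13}  B2 = {8, 10, 11, 13}  B3 = {8, 11, 12, 13}  B4 = {3, 8, 11, 12}  B5 = {0, 3, 8, 12}  B6 = {0, 3, 4, 12}  B7 = {0, 1, 3, 4}  B8 = {0, 1, 4, 6}  B9 = {1, 2, 4, 6}  B10 = {1, 2, 6, 9}  B11 = {2, 6, 9, 14}  B12 = {2, 5, 9, 14}
Tree: B1–B2, B2–B3, B3–B4, B4–B5, B5–B6, B6–B7, B7–B8, B8–B9, B9–B10, B10–B11, B11–B12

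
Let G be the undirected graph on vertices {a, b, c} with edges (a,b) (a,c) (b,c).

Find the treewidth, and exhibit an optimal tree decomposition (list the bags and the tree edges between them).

Treewidth 2.
Bags: B1 = {a, b, c}
Tree: (single bag)

With just one bag of size 3, the width is 3 − 1 = 2, so tw(G) ≤ 2. For the lower bound, the 3 vertices {a, b, c} are pairwise adjacent, and any tree decomposition puts a clique entirely inside one bag — forcing width ≥ 2. The upper and lower bounds meet at 2, so that is the treewidth.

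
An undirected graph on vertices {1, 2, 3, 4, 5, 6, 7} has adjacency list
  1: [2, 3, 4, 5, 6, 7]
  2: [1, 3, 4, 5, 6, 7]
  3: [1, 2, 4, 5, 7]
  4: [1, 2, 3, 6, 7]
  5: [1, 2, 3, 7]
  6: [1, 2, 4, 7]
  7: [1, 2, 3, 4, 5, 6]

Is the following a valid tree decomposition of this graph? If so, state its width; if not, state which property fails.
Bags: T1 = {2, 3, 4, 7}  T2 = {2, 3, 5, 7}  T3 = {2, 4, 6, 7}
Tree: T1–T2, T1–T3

No — vertex 1 appears in no bag.

A tree decomposition must satisfy three properties: every vertex lies in some bag; for every edge, both endpoints lie together in some bag; and for every vertex, the bags containing it form a connected subtree. Here vertex 1 appears in no bag, so the decomposition is invalid.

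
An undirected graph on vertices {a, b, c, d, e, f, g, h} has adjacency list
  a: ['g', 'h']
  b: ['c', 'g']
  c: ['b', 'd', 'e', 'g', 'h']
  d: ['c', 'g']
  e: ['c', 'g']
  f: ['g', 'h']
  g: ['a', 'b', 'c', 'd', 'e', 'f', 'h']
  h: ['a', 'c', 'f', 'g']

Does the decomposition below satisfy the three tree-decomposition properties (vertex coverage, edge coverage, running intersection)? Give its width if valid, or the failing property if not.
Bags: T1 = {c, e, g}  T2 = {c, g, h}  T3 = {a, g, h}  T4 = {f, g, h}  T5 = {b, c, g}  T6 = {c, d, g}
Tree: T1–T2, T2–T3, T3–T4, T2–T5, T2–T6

Yes; width 2.

Vertex coverage: the bags together contain {a, b, c, d, e, f, g, h}, the full vertex set. Edge coverage: each edge of G has both endpoints in at least one bag. Running intersection: for every vertex, the bags containing it form a connected subtree. All three properties hold, so this is a valid tree decomposition of width max|bag| − 1 = 2, and hence tw(G) ≤ 2.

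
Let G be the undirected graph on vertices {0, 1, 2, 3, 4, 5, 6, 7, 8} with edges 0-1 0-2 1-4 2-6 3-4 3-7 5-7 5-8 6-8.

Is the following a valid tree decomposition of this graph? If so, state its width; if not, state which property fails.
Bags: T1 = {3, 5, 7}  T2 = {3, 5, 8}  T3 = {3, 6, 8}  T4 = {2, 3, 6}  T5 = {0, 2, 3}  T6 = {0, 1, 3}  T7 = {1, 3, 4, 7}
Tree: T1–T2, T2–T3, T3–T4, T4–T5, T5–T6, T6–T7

A tree decomposition must satisfy three properties: every vertex lies in some bag; for every edge, both endpoints lie together in some bag; and for every vertex, the bags containing it form a connected subtree. Here bags containing vertex 7 are not connected in the tree, so the decomposition is invalid.

No — bags containing vertex 7 are not connected in the tree.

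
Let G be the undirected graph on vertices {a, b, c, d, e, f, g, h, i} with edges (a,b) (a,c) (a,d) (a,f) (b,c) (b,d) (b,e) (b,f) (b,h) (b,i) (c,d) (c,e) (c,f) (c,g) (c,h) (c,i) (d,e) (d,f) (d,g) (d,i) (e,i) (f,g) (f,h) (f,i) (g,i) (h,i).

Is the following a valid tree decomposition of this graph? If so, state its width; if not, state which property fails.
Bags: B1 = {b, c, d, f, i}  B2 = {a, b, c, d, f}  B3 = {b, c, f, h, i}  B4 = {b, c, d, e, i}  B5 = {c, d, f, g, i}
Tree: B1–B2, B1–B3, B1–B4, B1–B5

Checking the three conditions: (i) the bags cover all of {a, b, c, d, e, f, g, h, i}; (ii) for each edge, some bag contains both endpoints; (iii) the bags containing any fixed vertex form a subtree. All hold, so the decomposition is valid with width 5 − 1 = 4.

Yes; width 4.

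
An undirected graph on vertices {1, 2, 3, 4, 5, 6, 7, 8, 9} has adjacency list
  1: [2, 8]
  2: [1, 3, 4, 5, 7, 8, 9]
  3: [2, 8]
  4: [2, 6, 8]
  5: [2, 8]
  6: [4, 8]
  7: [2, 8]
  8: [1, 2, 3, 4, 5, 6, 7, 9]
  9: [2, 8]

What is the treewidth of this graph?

A width-2 tree decomposition is:
Bags: B1 = {2, 7, 8}  B2 = {2, 4, 8}  B3 = {2, 8, 9}  B4 = {2, 5, 8}  B5 = {4, 6, 8}  B6 = {1, 2, 8}  B7 = {2, 3, 8}
Tree: B1–B2, B2–B3, B3–B4, B2–B5, B3–B6, B6–B7
Each bag holds 3 vertices, so the decomposition has width 2, which upper-bounds the treewidth. For the lower bound, the 3 vertices {1, 2, 8} are pairwise adjacent, and any tree decomposition puts a clique entirely inside one bag — forcing width ≥ 2. Hence tw(G) = 2 exactly.

2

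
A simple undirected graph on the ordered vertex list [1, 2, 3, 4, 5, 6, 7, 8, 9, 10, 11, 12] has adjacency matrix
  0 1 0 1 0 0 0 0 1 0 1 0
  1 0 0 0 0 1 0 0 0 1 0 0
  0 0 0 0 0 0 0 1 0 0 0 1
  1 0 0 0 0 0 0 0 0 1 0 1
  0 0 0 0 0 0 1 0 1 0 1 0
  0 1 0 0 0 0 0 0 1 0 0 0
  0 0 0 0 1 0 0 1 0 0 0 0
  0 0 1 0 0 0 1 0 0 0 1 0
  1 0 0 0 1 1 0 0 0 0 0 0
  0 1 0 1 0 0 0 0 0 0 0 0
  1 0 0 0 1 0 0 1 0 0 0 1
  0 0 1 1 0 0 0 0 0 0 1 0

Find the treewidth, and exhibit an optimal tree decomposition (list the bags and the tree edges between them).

Every bag has size at most 4, so the width is 4 − 1 = 3 and tw(G) ≤ 3. For the lower bound: the 4 vertex sets {2,6,10}, {9}, {1}, {4,5,11,12} are disjoint, each induces a connected subgraph, and every pair is joined by at least one edge of G. Contracting each set to a single vertex therefore yields K_{4} as a minor, and since treewidth is minor-monotone, tw(G) ≥ tw(K_{4}) = 3. The upper and lower bounds meet at 3, so that is the treewidth.

Treewidth 3.
One such decomposition:
Bags: B1 = {2, 6, 9, 10}  B2 = {1, 2, 9, 10}  B3 = {1, 4, 9, 10}  B4 = {1, 4, 5, 9}  B5 = {1, 4, 5, 11}  B6 = {4, 5, 11, 12}  B7 = {5, 7, 11, 12}  B8 = {7, 8, 11, 12}  B9 = {3, 7, 8, 12}
Tree: B1–B2, B2–B3, B3–B4, B4–B5, B5–B6, B6–B7, B7–B8, B8–B9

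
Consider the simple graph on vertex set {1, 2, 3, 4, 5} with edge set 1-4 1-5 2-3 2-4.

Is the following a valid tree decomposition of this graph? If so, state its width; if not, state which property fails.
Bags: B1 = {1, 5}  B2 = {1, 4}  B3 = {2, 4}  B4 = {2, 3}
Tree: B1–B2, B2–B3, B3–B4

Yes; width 1.

Every vertex of G appears in some bag (union = {1, 2, 3, 4, 5}); every edge is covered by a bag; and for each vertex v the set of bags containing v is connected in the bag tree. The decomposition is therefore valid. The largest bag has 2 vertices, so the width is 1.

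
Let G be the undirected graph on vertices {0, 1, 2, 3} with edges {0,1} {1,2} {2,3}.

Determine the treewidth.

1

A width-1 tree decomposition is:
Bags: B1 = {2, 3}  B2 = {1, 2}  B3 = {0, 1}
Tree: B1–B2, B2–B3
Every bag has size at most 2, so the width is 2 − 1 = 1 and tw(G) ≤ 1. Any graph with an edge has treewidth ≥ 1, and G has the edge 3–2. Therefore the treewidth is 1.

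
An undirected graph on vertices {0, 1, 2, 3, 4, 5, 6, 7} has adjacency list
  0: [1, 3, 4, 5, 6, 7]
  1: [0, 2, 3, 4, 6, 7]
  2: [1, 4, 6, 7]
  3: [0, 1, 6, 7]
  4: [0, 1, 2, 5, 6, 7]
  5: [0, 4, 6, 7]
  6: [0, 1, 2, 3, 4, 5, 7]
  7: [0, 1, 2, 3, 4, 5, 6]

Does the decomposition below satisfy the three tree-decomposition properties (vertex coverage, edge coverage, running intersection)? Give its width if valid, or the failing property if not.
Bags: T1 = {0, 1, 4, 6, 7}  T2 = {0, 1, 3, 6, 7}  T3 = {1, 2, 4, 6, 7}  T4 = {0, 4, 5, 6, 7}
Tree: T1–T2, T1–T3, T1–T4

Every vertex of G appears in some bag (union = {0, 1, 2, 3, 4, 5, 6, 7}); every edge is covered by a bag; and for each vertex v the set of bags containing v is connected in the bag tree. The decomposition is therefore valid. The largest bag has 5 vertices, so the width is 4.

Yes; width 4.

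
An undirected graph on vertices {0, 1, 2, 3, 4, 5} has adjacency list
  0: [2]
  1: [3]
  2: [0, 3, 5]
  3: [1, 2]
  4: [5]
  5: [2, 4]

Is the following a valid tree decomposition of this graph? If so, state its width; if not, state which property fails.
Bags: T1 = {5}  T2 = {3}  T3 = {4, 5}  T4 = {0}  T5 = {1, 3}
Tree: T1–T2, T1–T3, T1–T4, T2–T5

A tree decomposition must satisfy three properties: every vertex lies in some bag; for every edge, both endpoints lie together in some bag; and for every vertex, the bags containing it form a connected subtree. Here vertex 2 appears in no bag, so the decomposition is invalid.

No — vertex 2 appears in no bag.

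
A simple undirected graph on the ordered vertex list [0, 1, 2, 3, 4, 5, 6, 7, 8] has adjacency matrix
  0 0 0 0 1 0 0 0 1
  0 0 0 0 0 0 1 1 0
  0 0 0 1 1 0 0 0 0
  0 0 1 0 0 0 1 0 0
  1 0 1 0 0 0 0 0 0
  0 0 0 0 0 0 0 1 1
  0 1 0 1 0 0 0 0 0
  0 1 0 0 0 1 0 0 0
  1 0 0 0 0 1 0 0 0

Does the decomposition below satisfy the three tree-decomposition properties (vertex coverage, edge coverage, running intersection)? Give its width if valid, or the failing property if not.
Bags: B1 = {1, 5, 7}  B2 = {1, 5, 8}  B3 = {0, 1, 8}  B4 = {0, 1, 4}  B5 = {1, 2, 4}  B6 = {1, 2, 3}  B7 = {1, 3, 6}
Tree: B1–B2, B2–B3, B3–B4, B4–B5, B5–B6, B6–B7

Yes; width 2.

Every vertex of G appears in some bag (union = {0, 1, 2, 3, 4, 5, 6, 7, 8}); every edge is covered by a bag; and for each vertex v the set of bags containing v is connected in the bag tree. The decomposition is therefore valid. The largest bag has 3 vertices, so the width is 2.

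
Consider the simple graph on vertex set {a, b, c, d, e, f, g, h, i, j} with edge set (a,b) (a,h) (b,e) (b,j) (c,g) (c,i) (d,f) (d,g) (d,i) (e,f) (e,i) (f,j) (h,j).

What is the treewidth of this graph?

A width-2 tree decomposition is:
Bags: B1 = {c, g, i}  B2 = {d, g, i}  B3 = {d, e, i}  B4 = {d, e, f}  B5 = {b, e, f}  B6 = {b, f, j}  B7 = {a, b, j}  B8 = {a, h, j}
Tree: B1–B2, B2–B3, B3–B4, B4–B5, B5–B6, B6–B7, B7–B8
Every bag has size at most 3, so the width is 3 − 1 = 2 and tw(G) ≤ 2. For the lower bound, G contains the cycle c–g–d–i–c, so G is not a forest; only forests have treewidth ≤ 1, hence tw(G) ≥ 2. The upper and lower bounds meet at 2, so that is the treewidth.

2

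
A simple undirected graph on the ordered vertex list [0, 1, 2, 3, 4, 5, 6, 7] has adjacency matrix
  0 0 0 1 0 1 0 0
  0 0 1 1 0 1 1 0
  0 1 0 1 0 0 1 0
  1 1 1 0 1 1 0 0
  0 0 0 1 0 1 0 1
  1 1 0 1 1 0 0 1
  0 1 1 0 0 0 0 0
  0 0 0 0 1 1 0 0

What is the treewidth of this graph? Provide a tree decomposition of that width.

Treewidth 2.
One optimal decomposition is:
Bags: B1 = {1, 3, 5}  B2 = {0, 3, 5}  B3 = {1, 2, 3}  B4 = {3, 4, 5}  B5 = {4, 5, 7}  B6 = {1, 2, 6}
Tree: B1–B2, B1–B3, B2–B4, B4–B5, B3–B6

Each bag holds 3 vertices, so the decomposition has width 2, which upper-bounds the treewidth. For the lower bound, the 3 vertices {1, 2, 3} are pairwise adjacent, and any tree decomposition puts a clique entirely inside one bag — forcing width ≥ 2. Therefore the treewidth is 2.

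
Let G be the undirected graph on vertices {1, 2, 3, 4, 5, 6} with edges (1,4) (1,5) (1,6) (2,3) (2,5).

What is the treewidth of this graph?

1

A width-1 tree decomposition is:
Bags: B1 = {1, 5}  B2 = {1, 6}  B3 = {2, 5}  B4 = {2, 3}  B5 = {1, 4}
Tree: B1–B2, B1–B3, B3–B4, B2–B5
The largest bag has 2 vertices, giving width 1; this decomposition certifies tw(G) ≤ 1. Any graph with an edge has treewidth ≥ 1, and G has the edge 5–1. Combining the bounds, tw(G) = 1.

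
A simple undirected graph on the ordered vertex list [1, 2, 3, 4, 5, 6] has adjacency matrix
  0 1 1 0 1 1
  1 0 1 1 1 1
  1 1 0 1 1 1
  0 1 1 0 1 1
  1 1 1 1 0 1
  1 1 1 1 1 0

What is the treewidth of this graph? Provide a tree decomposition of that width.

The largest bag has 5 vertices, giving width 4; this decomposition certifies tw(G) ≤ 4. Conversely, {1, 2, 3, 5, 6} is a clique of size 5, and the vertices of any clique must share a bag in every tree decomposition; so some bag has ≥ 5 vertices and tw(G) ≥ 4. The upper and lower bounds meet at 4, so that is the treewidth.

Treewidth 4.
One optimal decomposition is:
Bags: B1 = {2, 3, 4, 5, 6}  B2 = {1, 2, 3, 5, 6}
Tree: B1–B2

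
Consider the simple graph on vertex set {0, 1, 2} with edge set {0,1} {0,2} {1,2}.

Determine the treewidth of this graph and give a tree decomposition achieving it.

Treewidth 2.
One optimal decomposition is:
Bags: B1 = {0, 1, 2}
Tree: (single bag)

With just one bag of size 3, the width is 3 − 1 = 2, so tw(G) ≤ 2. For the lower bound, the 3 vertices {0, 1, 2} are pairwise adjacent, and any tree decomposition puts a clique entirely inside one bag — forcing width ≥ 2. The upper and lower bounds meet at 2, so that is the treewidth.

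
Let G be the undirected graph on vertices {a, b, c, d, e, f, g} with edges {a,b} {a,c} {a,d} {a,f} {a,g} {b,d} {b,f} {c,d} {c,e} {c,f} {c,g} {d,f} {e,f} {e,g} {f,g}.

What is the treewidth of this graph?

A width-3 tree decomposition is:
Bags: B1 = {c, e, f, g}  B2 = {a, c, f, g}  B3 = {a, c, d, f}  B4 = {a, b, d, f}
Tree: B1–B2, B2–B3, B3–B4
The largest bag has 4 vertices, giving width 3; this decomposition certifies tw(G) ≤ 3. On the other hand G contains the 4-clique {c, e, f, g}. A clique must lie in a single bag of any decomposition, so no decomposition can have width below 3. Combining the bounds, tw(G) = 3.

3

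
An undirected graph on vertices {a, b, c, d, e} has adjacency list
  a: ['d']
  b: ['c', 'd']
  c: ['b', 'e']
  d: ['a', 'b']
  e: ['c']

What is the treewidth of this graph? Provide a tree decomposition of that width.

Treewidth 1.
One such decomposition:
Bags: B1 = {b, c}  B2 = {c, e}  B3 = {b, d}  B4 = {a, d}
Tree: B1–B2, B1–B3, B3–B4

The largest bag has 2 vertices, giving width 1; this decomposition certifies tw(G) ≤ 1. Any graph with an edge has treewidth ≥ 1, and G has the edge b–c. The upper and lower bounds meet at 1, so that is the treewidth.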